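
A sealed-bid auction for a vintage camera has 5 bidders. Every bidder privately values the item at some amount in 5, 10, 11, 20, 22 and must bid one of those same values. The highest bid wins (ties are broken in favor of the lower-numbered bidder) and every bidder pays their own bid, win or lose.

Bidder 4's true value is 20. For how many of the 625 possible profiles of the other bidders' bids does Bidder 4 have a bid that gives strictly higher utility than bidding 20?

Others bid (5, 5, 5, 5): truth gives 0; bid 10 gives 10 > 0. Violating.
Others bid (5, 5, 5, 10): truth gives 0; bid 10 gives 10 > 0. Violating.
Others bid (5, 5, 5, 11): truth gives 0; bid 11 gives 9 > 0. Violating.
Others bid (5, 5, 5, 22): truth gives -20; bid 22 gives -2 > -20. Violating.
Others bid (5, 5, 5, 20): truth gives 0; no alternative beats it.
Others bid (5, 5, 10, 20): truth gives 0; no alternative beats it.
(Checking all 625 profiles: 541 have a profitable deviation, 84 do not.)

541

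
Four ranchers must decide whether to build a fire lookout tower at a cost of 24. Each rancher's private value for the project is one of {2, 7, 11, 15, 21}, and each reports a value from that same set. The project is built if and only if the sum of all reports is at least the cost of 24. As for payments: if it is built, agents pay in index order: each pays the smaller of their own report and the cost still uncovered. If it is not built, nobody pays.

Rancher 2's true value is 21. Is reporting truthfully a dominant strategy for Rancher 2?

No

Consider the case where Rancher 1 reports 2, Rancher 3 reports 2 and Rancher 4 reports 7.
Truthful report 21: project built, pays 21, utility 21 - 21 = 0.
Report 15 instead: project built, pays 15, utility 21 - 15 = 6.
Since 6 > 0, reporting 15 is strictly better here, so truthful reporting is not dominant.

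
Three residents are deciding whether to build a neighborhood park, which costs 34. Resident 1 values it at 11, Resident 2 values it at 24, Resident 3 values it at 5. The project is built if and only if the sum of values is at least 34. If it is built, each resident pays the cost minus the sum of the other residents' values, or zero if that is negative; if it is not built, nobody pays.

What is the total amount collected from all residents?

Total value 40 ≥ cost 34, so it is built.
Resident 1: others sum to 29; max(0, 34 - 29) = 5.
Resident 2: others sum to 16; max(0, 34 - 16) = 18.
Resident 3: others sum to 35; max(0, 34 - 35) = 0.
Total collected = 5 + 18 + 0 = 23.

23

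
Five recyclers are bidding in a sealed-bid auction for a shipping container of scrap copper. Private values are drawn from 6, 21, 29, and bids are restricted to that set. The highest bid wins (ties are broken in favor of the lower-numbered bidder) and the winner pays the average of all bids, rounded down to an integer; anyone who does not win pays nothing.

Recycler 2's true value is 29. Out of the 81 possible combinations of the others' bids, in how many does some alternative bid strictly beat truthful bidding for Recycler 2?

Others bid (6, 6, 6, 6): truth gives 19; bid 21 gives 20 > 19. Violating.
Others bid (6, 6, 6, 21): truth gives 16; bid 21 gives 17 > 16. Violating.
Others bid (6, 6, 21, 6): truth gives 16; bid 21 gives 17 > 16. Violating.
Others bid (6, 6, 21, 21): truth gives 13; bid 21 gives 14 > 13. Violating.
Others bid (6, 6, 6, 29): truth gives 14; no alternative beats it.
Others bid (6, 6, 21, 29): truth gives 11; no alternative beats it.
(Checking all 81 profiles: 8 have a profitable deviation, 73 do not.)

8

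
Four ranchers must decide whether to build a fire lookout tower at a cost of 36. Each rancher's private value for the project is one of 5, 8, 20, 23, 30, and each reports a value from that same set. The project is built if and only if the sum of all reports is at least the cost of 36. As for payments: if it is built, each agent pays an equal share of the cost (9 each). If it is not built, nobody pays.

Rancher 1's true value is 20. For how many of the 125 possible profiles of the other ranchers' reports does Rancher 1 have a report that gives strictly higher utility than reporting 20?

1

Others report (5, 5, 5): truth gives 0; report 23 gives 11 > 0. Violating.
Others report (5, 5, 8): truth gives 11; no alternative beats it.
Others report (5, 5, 20): truth gives 11; no alternative beats it.
(Checking all 125 profiles: 1 has a profitable deviation, 124 do not.)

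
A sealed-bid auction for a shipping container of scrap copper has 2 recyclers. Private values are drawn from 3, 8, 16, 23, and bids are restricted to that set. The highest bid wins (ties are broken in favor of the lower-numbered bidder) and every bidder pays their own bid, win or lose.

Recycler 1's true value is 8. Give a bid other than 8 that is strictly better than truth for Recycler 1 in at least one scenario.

3

Suppose Recycler 2 bids 3.
Bid 8: wins, pays 8, utility 8 - 8 = 0.
Bid 3: wins, pays 3, utility 8 - 3 = 5.
So bidding 3 beats truth here (5 > 0).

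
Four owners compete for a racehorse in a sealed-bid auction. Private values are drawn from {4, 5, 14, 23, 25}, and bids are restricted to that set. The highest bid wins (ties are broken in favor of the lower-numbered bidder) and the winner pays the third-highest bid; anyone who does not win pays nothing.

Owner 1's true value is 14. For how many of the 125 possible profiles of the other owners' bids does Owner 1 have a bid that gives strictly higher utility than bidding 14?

24

Others bid (4, 4, 23): truth gives 0; bid 23 gives 10 > 0. Violating.
Others bid (4, 4, 25): truth gives 0; bid 25 gives 10 > 0. Violating.
Others bid (4, 5, 23): truth gives 0; bid 23 gives 9 > 0. Violating.
Others bid (4, 5, 25): truth gives 0; bid 25 gives 9 > 0. Violating.
Others bid (4, 4, 4): truth gives 10; no alternative beats it.
Others bid (4, 4, 5): truth gives 10; no alternative beats it.
(Checking all 125 profiles: 24 have a profitable deviation, 101 do not.)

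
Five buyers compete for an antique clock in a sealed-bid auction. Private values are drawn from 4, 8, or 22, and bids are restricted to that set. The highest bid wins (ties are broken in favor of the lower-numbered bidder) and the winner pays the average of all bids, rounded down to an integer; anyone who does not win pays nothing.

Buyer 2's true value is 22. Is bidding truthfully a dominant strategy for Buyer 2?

No

Consider the case where Buyer 1 bids 4, Buyer 3 bids 4, Buyer 4 bids 4 and Buyer 5 bids 4.
Truthful bid 22: wins, pays 7, utility 22 - 7 = 15.
Bid 8 instead: wins, pays 4, utility 22 - 4 = 18.
Since 18 > 15, bidding 8 is strictly better here, so truthful bidding is not dominant.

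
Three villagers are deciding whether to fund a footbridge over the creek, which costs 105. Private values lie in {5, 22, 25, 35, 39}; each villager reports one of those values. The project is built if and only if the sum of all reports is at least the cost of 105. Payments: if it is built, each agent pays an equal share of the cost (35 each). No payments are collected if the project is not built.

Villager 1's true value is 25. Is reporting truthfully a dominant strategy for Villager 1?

Yes

Check each profile of the others' reports and compare truth against every alternative report.
Others report (5, 5): truth gives 0, best alternative gives 0.
Others report (5, 22): truth gives 0, best alternative gives 0.
Others report (5, 25): truth gives 0, best alternative gives 0.
Others report (5, 35): truth gives 0, best alternative gives 0.
Others report (5, 39): truth gives 0, best alternative gives 0.
Others report (22, 5): truth gives 0, best alternative gives 0.
(Remaining 19 profiles checked similarly; truth is weakly best in each.)
In every case the truthful report is at least as good as any alternative, so it is a dominant strategy.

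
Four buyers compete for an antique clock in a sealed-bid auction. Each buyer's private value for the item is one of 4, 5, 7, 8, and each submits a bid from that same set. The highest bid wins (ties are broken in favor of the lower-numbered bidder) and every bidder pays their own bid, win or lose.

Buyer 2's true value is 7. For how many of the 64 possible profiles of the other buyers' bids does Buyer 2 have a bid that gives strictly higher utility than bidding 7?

50

Others bid (4, 4, 4): truth gives 0; bid 5 gives 2 > 0. Violating.
Others bid (4, 4, 5): truth gives 0; bid 5 gives 2 > 0. Violating.
Others bid (4, 4, 8): truth gives -7; bid 8 gives -1 > -7. Violating.
Others bid (4, 5, 4): truth gives 0; bid 5 gives 2 > 0. Violating.
Others bid (4, 4, 7): truth gives 0; no alternative beats it.
Others bid (4, 5, 7): truth gives 0; no alternative beats it.
(Checking all 64 profiles: 50 have a profitable deviation, 14 do not.)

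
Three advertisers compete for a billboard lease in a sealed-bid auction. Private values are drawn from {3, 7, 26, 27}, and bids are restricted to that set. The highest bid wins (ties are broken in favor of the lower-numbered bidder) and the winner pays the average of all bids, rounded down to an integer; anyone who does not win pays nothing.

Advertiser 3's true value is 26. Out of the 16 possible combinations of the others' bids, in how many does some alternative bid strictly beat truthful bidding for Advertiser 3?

Others bid (3, 3): truth gives 16; bid 7 gives 22 > 16. Violating.
Others bid (3, 26): truth gives 0; bid 27 gives 8 > 0. Violating.
Others bid (7, 26): truth gives 0; bid 27 gives 6 > 0. Violating.
Others bid (26, 3): truth gives 0; bid 27 gives 8 > 0. Violating.
Others bid (3, 7): truth gives 14; no alternative beats it.
Others bid (3, 27): truth gives 0; no alternative beats it.
(Checking all 16 profiles: 5 have a profitable deviation, 11 do not.)

5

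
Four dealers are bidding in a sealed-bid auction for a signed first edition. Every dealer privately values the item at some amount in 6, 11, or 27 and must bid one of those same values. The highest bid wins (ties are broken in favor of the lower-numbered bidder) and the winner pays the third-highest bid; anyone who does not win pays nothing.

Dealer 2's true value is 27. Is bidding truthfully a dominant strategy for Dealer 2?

Check each profile of the others' bids and compare truth against every alternative bid.
Others bid (6, 6, 27): truth gives 21, best alternative gives 0.
Others bid (6, 27, 6): truth gives 21, best alternative gives 0.
Others bid (11, 6, 6): truth gives 21, best alternative gives 0.
Others bid (6, 11, 27): truth gives 16, best alternative gives 0.
Others bid (6, 27, 11): truth gives 16, best alternative gives 0.
Others bid (11, 6, 11): truth gives 16, best alternative gives 0.
(Remaining 21 profiles checked similarly; truth is weakly best in each.)
In every case the truthful bid is at least as good as any alternative, so it is a dominant strategy.

Yes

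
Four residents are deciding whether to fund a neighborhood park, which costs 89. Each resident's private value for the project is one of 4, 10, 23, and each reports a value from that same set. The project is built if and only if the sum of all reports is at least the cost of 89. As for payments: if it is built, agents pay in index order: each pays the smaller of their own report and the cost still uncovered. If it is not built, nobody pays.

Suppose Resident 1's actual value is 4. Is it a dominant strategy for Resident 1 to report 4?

Check each profile of the others' reports and compare truth against every alternative report.
Others report (4, 4, 4): truth gives 0, best alternative gives 0.
Others report (4, 4, 10): truth gives 0, best alternative gives 0.
Others report (4, 4, 23): truth gives 0, best alternative gives 0.
Others report (4, 10, 4): truth gives 0, best alternative gives 0.
Others report (4, 10, 10): truth gives 0, best alternative gives 0.
Others report (4, 10, 23): truth gives 0, best alternative gives 0.
(Remaining 21 profiles checked similarly; truth is weakly best in each.)
In every case the truthful report is at least as good as any alternative, so it is a dominant strategy.

Yes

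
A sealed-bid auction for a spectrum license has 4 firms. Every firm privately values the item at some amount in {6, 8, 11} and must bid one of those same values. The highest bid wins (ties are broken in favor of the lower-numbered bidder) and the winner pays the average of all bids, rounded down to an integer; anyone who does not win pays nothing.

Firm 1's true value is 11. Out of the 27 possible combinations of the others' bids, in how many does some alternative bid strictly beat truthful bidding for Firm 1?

Others bid (6, 6, 6): truth gives 4; bid 6 gives 5 > 4. Violating.
Others bid (6, 8, 8): truth gives 3; bid 8 gives 4 > 3. Violating.
Others bid (8, 6, 8): truth gives 3; bid 8 gives 4 > 3. Violating.
Others bid (8, 8, 6): truth gives 3; bid 8 gives 4 > 3. Violating.
Others bid (6, 6, 8): truth gives 4; no alternative beats it.
Others bid (6, 6, 11): truth gives 3; no alternative beats it.
(Checking all 27 profiles: 4 have a profitable deviation, 23 do not.)

4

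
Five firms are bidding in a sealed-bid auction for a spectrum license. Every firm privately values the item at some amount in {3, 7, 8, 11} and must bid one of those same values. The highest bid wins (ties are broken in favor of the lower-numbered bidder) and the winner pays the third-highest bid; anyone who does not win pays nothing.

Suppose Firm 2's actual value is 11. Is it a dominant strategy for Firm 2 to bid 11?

Check each profile of the others' bids and compare truth against every alternative bid.
Others bid (3, 3, 3, 11): truth gives 8, best alternative gives 0.
Others bid (3, 3, 11, 3): truth gives 8, best alternative gives 0.
Others bid (3, 11, 3, 3): truth gives 8, best alternative gives 0.
Others bid (8, 3, 3, 3): truth gives 8, best alternative gives 0.
Others bid (3, 3, 7, 11): truth gives 4, best alternative gives 0.
Others bid (3, 3, 11, 7): truth gives 4, best alternative gives 0.
(Remaining 250 profiles checked similarly; truth is weakly best in each.)
In every case the truthful bid is at least as good as any alternative, so it is a dominant strategy.

Yes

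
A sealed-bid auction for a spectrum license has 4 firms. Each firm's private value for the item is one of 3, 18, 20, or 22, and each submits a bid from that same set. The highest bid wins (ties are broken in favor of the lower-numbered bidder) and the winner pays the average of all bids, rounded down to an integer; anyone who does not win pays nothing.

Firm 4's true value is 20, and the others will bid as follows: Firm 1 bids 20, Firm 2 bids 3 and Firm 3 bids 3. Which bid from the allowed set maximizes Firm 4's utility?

Bid 3: loses, pays 0, utility 0.
Bid 18: loses, pays 0, utility 0.
Bid 20: loses, pays 0, utility 0.
Bid 22: wins, pays 12, utility 20 - 12 = 8.
The best choice is 22 with utility 8.

22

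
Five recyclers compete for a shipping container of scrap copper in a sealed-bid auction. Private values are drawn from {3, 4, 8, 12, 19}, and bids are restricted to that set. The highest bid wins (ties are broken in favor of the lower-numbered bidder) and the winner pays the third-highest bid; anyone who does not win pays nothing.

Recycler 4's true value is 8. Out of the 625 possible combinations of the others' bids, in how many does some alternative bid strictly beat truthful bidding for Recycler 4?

64

Others bid (3, 3, 3, 12): truth gives 0; bid 12 gives 5 > 0. Violating.
Others bid (3, 3, 3, 19): truth gives 0; bid 19 gives 5 > 0. Violating.
Others bid (3, 3, 4, 12): truth gives 0; bid 12 gives 4 > 0. Violating.
Others bid (3, 3, 4, 19): truth gives 0; bid 19 gives 4 > 0. Violating.
Others bid (3, 3, 3, 3): truth gives 5; no alternative beats it.
Others bid (3, 3, 3, 4): truth gives 5; no alternative beats it.
(Checking all 625 profiles: 64 have a profitable deviation, 561 do not.)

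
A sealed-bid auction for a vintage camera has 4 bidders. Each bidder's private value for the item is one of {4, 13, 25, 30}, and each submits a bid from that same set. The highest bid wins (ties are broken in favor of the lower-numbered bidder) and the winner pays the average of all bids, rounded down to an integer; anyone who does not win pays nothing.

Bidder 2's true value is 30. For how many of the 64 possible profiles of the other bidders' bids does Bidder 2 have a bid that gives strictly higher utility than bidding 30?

Others bid (4, 4, 4): truth gives 20; bid 13 gives 24 > 20. Violating.
Others bid (4, 4, 13): truth gives 18; bid 13 gives 22 > 18. Violating.
Others bid (4, 4, 25): truth gives 15; bid 25 gives 16 > 15. Violating.
Others bid (4, 13, 4): truth gives 18; bid 13 gives 22 > 18. Violating.
Others bid (4, 4, 30): truth gives 13; no alternative beats it.
Others bid (4, 13, 30): truth gives 11; no alternative beats it.
(Checking all 64 profiles: 18 have a profitable deviation, 46 do not.)

18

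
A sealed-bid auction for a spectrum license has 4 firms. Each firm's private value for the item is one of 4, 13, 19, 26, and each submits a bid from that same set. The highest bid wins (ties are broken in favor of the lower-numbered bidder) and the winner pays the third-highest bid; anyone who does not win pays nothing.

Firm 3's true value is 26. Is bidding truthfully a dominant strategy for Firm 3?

Yes

Check each profile of the others' bids and compare truth against every alternative bid.
Others bid (4, 4, 26): truth gives 22, best alternative gives 0.
Others bid (4, 19, 4): truth gives 22, best alternative gives 0.
Others bid (19, 4, 4): truth gives 22, best alternative gives 0.
Others bid (4, 13, 26): truth gives 13, best alternative gives 0.
Others bid (4, 19, 13): truth gives 13, best alternative gives 0.
Others bid (13, 4, 26): truth gives 13, best alternative gives 0.
(Remaining 58 profiles checked similarly; truth is weakly best in each.)
In every case the truthful bid is at least as good as any alternative, so it is a dominant strategy.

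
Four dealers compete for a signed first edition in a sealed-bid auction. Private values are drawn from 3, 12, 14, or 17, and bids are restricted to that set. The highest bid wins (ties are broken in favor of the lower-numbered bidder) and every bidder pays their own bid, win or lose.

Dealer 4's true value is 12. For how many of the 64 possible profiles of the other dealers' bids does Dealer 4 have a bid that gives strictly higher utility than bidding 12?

63

Others bid (3, 3, 12): truth gives -12; bid 14 gives -2 > -12. Violating.
Others bid (3, 3, 14): truth gives -12; bid 3 gives -3 > -12. Violating.
Others bid (3, 3, 17): truth gives -12; bid 3 gives -3 > -12. Violating.
Others bid (3, 12, 3): truth gives -12; bid 14 gives -2 > -12. Violating.
Others bid (3, 3, 3): truth gives 0; no alternative beats it.
(Checking all 64 profiles: 63 have a profitable deviation, 1 does not.)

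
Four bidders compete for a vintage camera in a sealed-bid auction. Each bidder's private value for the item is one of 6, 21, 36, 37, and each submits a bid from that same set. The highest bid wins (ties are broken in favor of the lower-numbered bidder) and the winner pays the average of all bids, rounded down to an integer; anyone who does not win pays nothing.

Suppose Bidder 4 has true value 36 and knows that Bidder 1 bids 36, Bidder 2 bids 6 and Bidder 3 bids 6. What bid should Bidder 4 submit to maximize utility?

Bid 6: loses, pays 0, utility 0.
Bid 21: loses, pays 0, utility 0.
Bid 36: loses, pays 0, utility 0.
Bid 37: wins, pays 21, utility 36 - 21 = 15.
The best choice is 37 with utility 15.

37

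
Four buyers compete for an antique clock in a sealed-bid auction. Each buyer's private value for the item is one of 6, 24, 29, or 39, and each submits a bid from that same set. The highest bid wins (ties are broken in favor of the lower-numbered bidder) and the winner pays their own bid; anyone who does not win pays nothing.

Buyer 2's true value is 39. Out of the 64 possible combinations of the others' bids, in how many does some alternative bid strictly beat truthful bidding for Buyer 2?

Others bid (6, 6, 6): truth gives 0; bid 24 gives 15 > 0. Violating.
Others bid (6, 6, 24): truth gives 0; bid 24 gives 15 > 0. Violating.
Others bid (6, 6, 29): truth gives 0; bid 29 gives 10 > 0. Violating.
Others bid (6, 24, 6): truth gives 0; bid 24 gives 15 > 0. Violating.
Others bid (6, 6, 39): truth gives 0; no alternative beats it.
Others bid (6, 24, 39): truth gives 0; no alternative beats it.
(Checking all 64 profiles: 18 have a profitable deviation, 46 do not.)

18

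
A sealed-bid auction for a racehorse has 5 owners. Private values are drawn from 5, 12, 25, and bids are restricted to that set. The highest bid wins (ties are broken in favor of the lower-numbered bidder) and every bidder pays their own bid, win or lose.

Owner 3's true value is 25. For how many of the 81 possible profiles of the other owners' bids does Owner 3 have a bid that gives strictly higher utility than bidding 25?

Others bid (5, 5, 5, 5): truth gives 0; bid 12 gives 13 > 0. Violating.
Others bid (5, 5, 5, 12): truth gives 0; bid 12 gives 13 > 0. Violating.
Others bid (5, 5, 12, 5): truth gives 0; bid 12 gives 13 > 0. Violating.
Others bid (5, 5, 12, 12): truth gives 0; bid 12 gives 13 > 0. Violating.
Others bid (5, 5, 5, 25): truth gives 0; no alternative beats it.
Others bid (5, 5, 12, 25): truth gives 0; no alternative beats it.
(Checking all 81 profiles: 49 have a profitable deviation, 32 do not.)

49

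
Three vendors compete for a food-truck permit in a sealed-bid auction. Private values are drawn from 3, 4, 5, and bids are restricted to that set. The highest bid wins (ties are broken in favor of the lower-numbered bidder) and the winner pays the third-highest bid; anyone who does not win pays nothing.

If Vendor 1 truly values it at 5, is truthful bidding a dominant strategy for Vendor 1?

Check each profile of the others' bids and compare truth against every alternative bid.
Others bid (3, 5): truth gives 2, best alternative gives 0.
Others bid (5, 3): truth gives 2, best alternative gives 0.
Others bid (4, 5): truth gives 1, best alternative gives 0.
Others bid (5, 4): truth gives 1, best alternative gives 0.
Others bid (3, 3): truth gives 2, best alternative gives 2.
Others bid (3, 4): truth gives 2, best alternative gives 2.
(Remaining 3 profiles checked similarly; truth is weakly best in each.)
In every case the truthful bid is at least as good as any alternative, so it is a dominant strategy.

Yes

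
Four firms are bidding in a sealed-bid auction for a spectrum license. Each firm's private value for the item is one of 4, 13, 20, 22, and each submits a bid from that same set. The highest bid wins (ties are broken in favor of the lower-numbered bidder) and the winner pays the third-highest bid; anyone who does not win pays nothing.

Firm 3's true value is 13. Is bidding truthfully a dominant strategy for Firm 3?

Consider the case where Firm 1 bids 4, Firm 2 bids 4 and Firm 4 bids 20.
Truthful bid 13: loses, pays 0, utility 0.
Bid 20 instead: wins, pays 4, utility 13 - 4 = 9.
Since 9 > 0, bidding 20 is strictly better here, so truthful bidding is not dominant.

No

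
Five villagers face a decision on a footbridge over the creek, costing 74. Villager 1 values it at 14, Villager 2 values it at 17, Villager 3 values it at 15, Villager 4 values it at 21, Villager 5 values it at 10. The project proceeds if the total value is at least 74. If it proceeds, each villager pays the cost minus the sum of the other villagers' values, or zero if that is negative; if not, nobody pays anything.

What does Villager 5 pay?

7

Total value 77 ≥ cost 74, so the project is built.
The other villagers' values sum to 67.
Cost minus that sum is 74 - 67 = 7.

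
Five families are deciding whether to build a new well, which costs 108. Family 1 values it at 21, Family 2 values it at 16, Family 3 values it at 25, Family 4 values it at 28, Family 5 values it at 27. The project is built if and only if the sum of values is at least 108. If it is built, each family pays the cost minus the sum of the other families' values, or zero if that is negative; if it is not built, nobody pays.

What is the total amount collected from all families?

72

Total value 117 ≥ cost 108, so it is built.
Family 1: others sum to 96; max(0, 108 - 96) = 12.
Family 2: others sum to 101; max(0, 108 - 101) = 7.
Family 3: others sum to 92; max(0, 108 - 92) = 16.
Family 4: others sum to 89; max(0, 108 - 89) = 19.
Family 5: others sum to 90; max(0, 108 - 90) = 18.
Total collected = 12 + 7 + 16 + 19 + 18 = 72.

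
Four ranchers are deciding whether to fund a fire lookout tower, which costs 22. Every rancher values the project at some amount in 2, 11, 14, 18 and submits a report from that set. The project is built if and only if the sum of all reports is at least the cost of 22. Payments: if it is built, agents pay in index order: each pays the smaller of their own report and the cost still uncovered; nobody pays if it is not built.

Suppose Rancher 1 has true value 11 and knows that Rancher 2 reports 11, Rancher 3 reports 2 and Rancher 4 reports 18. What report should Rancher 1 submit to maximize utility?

Report 2: project built, pays 2, utility 11 - 2 = 9.
Report 11: project built, pays 11, utility 11 - 11 = 0.
Report 14: project built, pays 14, utility 11 - 14 = -3.
Report 18: project built, pays 18, utility 11 - 18 = -7.
The best choice is 2 with utility 9.

2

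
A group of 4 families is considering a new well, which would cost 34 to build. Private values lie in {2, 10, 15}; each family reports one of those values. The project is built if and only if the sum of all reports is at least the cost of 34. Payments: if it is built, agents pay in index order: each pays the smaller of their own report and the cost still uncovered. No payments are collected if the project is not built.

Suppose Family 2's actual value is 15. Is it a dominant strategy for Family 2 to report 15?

No

Consider the case where Family 1 reports 2, Family 3 reports 10 and Family 4 reports 15.
Truthful report 15: project built, pays 15, utility 15 - 15 = 0.
Report 10 instead: project built, pays 10, utility 15 - 10 = 5.
Since 5 > 0, reporting 10 is strictly better here, so truthful reporting is not dominant.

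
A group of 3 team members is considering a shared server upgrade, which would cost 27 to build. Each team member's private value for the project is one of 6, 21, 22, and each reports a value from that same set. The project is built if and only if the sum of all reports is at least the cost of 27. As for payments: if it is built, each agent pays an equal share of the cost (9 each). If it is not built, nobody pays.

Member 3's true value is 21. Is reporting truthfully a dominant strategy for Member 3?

Yes

Check each profile of the others' reports and compare truth against every alternative report.
Others report (6, 6): truth gives 12, best alternative gives 12.
Others report (6, 21): truth gives 12, best alternative gives 12.
Others report (6, 22): truth gives 12, best alternative gives 12.
Others report (21, 6): truth gives 12, best alternative gives 12.
Others report (21, 21): truth gives 12, best alternative gives 12.
Others report (21, 22): truth gives 12, best alternative gives 12.
(Remaining 3 profiles checked similarly; truth is weakly best in each.)
In every case the truthful report is at least as good as any alternative, so it is a dominant strategy.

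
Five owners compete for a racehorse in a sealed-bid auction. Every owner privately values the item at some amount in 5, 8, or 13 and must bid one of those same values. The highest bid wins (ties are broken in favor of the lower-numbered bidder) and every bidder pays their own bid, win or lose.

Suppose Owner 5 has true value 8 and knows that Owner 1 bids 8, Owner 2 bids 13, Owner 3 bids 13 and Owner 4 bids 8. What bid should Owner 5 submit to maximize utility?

Bid 5: loses but pays 5, utility -5.
Bid 8: loses but pays 8, utility -8.
Bid 13: loses but pays 13, utility -13.
The best choice is 5 with utility -5.

5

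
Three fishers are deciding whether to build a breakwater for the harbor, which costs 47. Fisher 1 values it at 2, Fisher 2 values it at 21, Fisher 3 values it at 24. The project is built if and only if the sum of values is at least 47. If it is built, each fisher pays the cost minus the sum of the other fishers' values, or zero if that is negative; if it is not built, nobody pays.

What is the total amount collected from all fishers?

47

Total value 47 ≥ cost 47, so it is built.
Fisher 1: others sum to 45; max(0, 47 - 45) = 2.
Fisher 2: others sum to 26; max(0, 47 - 26) = 21.
Fisher 3: others sum to 23; max(0, 47 - 23) = 24.
Total collected = 2 + 21 + 24 = 47.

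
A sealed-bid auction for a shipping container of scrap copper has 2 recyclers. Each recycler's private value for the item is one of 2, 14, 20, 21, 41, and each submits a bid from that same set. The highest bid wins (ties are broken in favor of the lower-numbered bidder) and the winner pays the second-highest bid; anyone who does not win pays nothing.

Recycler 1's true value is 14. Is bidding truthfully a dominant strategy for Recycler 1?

Yes

Check each profile of the others' bids and compare truth against every alternative bid.
Others bid (2): truth gives 12, best alternative gives 12.
Others bid (14): truth gives 0, best alternative gives 0.
Others bid (20): truth gives 0, best alternative gives 0.
Others bid (21): truth gives 0, best alternative gives 0.
Others bid (41): truth gives 0, best alternative gives 0.
In every case the truthful bid is at least as good as any alternative, so it is a dominant strategy.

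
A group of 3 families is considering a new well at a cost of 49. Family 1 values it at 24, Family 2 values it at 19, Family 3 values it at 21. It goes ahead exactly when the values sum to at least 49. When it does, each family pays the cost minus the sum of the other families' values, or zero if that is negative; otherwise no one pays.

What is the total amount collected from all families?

19

Total value 64 ≥ cost 49, so it is built.
Family 1: others sum to 40; max(0, 49 - 40) = 9.
Family 2: others sum to 45; max(0, 49 - 45) = 4.
Family 3: others sum to 43; max(0, 49 - 43) = 6.
Total collected = 9 + 4 + 6 = 19.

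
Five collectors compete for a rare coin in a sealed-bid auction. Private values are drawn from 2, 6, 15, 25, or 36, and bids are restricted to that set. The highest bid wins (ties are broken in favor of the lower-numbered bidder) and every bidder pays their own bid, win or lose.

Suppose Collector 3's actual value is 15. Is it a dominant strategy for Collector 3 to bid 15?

Consider the case where Collector 1 bids 2, Collector 2 bids 2, Collector 4 bids 2 and Collector 5 bids 2.
Truthful bid 15: wins, pays 15, utility 15 - 15 = 0.
Bid 6 instead: wins, pays 6, utility 15 - 6 = 9.
Since 9 > 0, bidding 6 is strictly better here, so truthful bidding is not dominant.

No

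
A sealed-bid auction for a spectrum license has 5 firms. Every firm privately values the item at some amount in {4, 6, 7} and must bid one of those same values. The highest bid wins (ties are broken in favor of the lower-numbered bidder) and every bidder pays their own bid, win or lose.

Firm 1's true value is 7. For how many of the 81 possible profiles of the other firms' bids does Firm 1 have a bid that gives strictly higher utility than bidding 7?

16

Others bid (4, 4, 4, 4): truth gives 0; bid 4 gives 3 > 0. Violating.
Others bid (4, 4, 4, 6): truth gives 0; bid 6 gives 1 > 0. Violating.
Others bid (4, 4, 6, 4): truth gives 0; bid 6 gives 1 > 0. Violating.
Others bid (4, 4, 6, 6): truth gives 0; bid 6 gives 1 > 0. Violating.
Others bid (4, 4, 4, 7): truth gives 0; no alternative beats it.
Others bid (4, 4, 6, 7): truth gives 0; no alternative beats it.
(Checking all 81 profiles: 16 have a profitable deviation, 65 do not.)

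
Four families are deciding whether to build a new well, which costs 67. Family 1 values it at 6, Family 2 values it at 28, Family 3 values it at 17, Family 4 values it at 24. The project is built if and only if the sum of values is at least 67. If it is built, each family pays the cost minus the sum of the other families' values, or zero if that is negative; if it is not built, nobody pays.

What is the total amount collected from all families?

Total value 75 ≥ cost 67, so it is built.
Family 1: others sum to 69; max(0, 67 - 69) = 0.
Family 2: others sum to 47; max(0, 67 - 47) = 20.
Family 3: others sum to 58; max(0, 67 - 58) = 9.
Family 4: others sum to 51; max(0, 67 - 51) = 16.
Total collected = 0 + 20 + 9 + 16 = 45.

45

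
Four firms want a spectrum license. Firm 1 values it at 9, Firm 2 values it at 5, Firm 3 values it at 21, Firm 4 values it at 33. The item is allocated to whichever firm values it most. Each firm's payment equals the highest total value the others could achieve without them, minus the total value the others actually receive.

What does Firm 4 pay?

21

Firm 4 has the highest value and receives the item.
Without Firm 4, the item would go to the next-highest value, 21, so the others could achieve 21.
With Firm 4 present and winning, the others receive nothing, so their total is 0.
Payment = 21 - 0 = 21.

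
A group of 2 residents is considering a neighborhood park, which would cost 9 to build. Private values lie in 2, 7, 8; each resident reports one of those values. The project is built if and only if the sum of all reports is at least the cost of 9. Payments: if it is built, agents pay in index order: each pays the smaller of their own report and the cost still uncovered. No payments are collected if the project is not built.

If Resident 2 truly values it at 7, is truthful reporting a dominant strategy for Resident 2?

Yes

Check each profile of the others' reports and compare truth against every alternative report.
Others report (8): truth gives 6, best alternative gives 6.
Others report (7): truth gives 5, best alternative gives 5.
Others report (2): truth gives 0, best alternative gives 0.
In every case the truthful report is at least as good as any alternative, so it is a dominant strategy.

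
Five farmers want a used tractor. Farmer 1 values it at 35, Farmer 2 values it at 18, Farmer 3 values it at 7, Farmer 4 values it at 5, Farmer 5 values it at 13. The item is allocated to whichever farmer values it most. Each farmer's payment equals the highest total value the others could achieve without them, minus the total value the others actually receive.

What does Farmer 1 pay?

18

Farmer 1 has the highest value and receives the item.
Without Farmer 1, the item would go to the next-highest value, 18, so the others could achieve 18.
With Farmer 1 present and winning, the others receive nothing, so their total is 0.
Payment = 18 - 0 = 18.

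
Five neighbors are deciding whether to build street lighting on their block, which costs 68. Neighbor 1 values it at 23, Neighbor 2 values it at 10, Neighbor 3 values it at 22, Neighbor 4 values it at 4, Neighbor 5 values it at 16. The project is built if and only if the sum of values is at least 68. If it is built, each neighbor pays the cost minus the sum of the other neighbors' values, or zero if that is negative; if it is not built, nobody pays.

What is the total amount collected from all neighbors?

43

Total value 75 ≥ cost 68, so it is built.
Neighbor 1: others sum to 52; max(0, 68 - 52) = 16.
Neighbor 2: others sum to 65; max(0, 68 - 65) = 3.
Neighbor 3: others sum to 53; max(0, 68 - 53) = 15.
Neighbor 4: others sum to 71; max(0, 68 - 71) = 0.
Neighbor 5: others sum to 59; max(0, 68 - 59) = 9.
Total collected = 16 + 3 + 15 + 0 + 9 = 43.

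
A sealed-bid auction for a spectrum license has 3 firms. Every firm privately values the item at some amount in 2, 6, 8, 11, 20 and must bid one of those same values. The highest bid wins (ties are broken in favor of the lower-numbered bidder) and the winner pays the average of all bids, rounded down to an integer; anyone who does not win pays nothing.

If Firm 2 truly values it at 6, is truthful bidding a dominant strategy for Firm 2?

No

Consider the case where Firm 1 bids 6 and Firm 3 bids 2.
Truthful bid 6: loses, pays 0, utility 0.
Bid 8 instead: wins, pays 5, utility 6 - 5 = 1.
Since 1 > 0, bidding 8 is strictly better here, so truthful bidding is not dominant.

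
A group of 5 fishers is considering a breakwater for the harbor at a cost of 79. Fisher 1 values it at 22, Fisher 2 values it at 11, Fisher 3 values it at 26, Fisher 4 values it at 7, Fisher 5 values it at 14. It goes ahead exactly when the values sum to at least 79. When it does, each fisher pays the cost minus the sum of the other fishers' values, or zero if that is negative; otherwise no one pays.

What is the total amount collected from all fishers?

75

Total value 80 ≥ cost 79, so it is built.
Fisher 1: others sum to 58; max(0, 79 - 58) = 21.
Fisher 2: others sum to 69; max(0, 79 - 69) = 10.
Fisher 3: others sum to 54; max(0, 79 - 54) = 25.
Fisher 4: others sum to 73; max(0, 79 - 73) = 6.
Fisher 5: others sum to 66; max(0, 79 - 66) = 13.
Total collected = 21 + 10 + 25 + 6 + 13 = 75.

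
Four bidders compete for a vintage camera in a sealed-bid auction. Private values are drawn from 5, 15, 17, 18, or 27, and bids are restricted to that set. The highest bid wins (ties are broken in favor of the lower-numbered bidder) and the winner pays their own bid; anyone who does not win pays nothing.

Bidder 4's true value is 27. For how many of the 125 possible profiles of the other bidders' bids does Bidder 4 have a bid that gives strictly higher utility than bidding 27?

Others bid (5, 5, 5): truth gives 0; bid 15 gives 12 > 0. Violating.
Others bid (5, 5, 15): truth gives 0; bid 17 gives 10 > 0. Violating.
Others bid (5, 5, 17): truth gives 0; bid 18 gives 9 > 0. Violating.
Others bid (5, 15, 5): truth gives 0; bid 17 gives 10 > 0. Violating.
Others bid (5, 5, 18): truth gives 0; no alternative beats it.
Others bid (5, 5, 27): truth gives 0; no alternative beats it.
(Checking all 125 profiles: 27 have a profitable deviation, 98 do not.)

27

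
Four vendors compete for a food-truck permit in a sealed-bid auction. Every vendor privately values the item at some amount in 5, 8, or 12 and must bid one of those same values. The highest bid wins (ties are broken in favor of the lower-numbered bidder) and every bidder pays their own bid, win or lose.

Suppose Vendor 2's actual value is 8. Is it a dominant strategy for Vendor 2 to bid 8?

Consider the case where Vendor 1 bids 5, Vendor 3 bids 5 and Vendor 4 bids 12.
Truthful bid 8: loses but pays 8, utility -8.
Bid 5 instead: loses but pays 5, utility -5.
Since -5 > -8, bidding 5 is strictly better here, so truthful bidding is not dominant.

No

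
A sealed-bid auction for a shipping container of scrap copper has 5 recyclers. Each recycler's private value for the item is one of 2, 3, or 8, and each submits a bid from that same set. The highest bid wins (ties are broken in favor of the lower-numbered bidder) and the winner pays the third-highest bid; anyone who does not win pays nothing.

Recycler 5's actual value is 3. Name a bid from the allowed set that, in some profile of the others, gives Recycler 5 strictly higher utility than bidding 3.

8

Suppose Recycler 1 bids 2, Recycler 2 bids 2, Recycler 3 bids 2 and Recycler 4 bids 3.
Bid 3: loses, pays 0, utility 0.
Bid 8: wins, pays 2, utility 3 - 2 = 1.
So bidding 8 beats truth here (1 > 0).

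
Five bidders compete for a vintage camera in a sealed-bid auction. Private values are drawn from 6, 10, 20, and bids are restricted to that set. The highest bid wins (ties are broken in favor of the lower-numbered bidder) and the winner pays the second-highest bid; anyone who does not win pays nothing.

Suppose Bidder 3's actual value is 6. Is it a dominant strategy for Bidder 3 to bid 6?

Check each profile of the others' bids and compare truth against every alternative bid.
Others bid (6, 6, 6, 10): truth gives 0, best alternative gives -4.
Others bid (6, 6, 10, 6): truth gives 0, best alternative gives -4.
Others bid (6, 6, 10, 10): truth gives 0, best alternative gives -4.
Others bid (6, 6, 6, 6): truth gives 0, best alternative gives 0.
Others bid (6, 6, 6, 20): truth gives 0, best alternative gives 0.
Others bid (6, 6, 10, 20): truth gives 0, best alternative gives 0.
(Remaining 75 profiles checked similarly; truth is weakly best in each.)
In every case the truthful bid is at least as good as any alternative, so it is a dominant strategy.

Yes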